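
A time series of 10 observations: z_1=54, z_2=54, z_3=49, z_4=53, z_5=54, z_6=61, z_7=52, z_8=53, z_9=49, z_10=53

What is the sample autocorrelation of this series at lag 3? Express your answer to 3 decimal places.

Mean z̄ = (54 + 54 + 49 + 53 + 54 + 61 + 52 + 53 + 49 + 53)/10 = 53.2000
Σ(z_t−z̄)(z_{t+3}−z̄) = (-0.1600) + (0.6400) + (-32.7600) + (0.2400) + (-0.1600) + (-32.7600) + (0.2400) = -64.7200
Denominator Σ(z_t−z̄)² = 99.6000
r_3 = -64.7200 / 99.6000 = -0.650

-0.650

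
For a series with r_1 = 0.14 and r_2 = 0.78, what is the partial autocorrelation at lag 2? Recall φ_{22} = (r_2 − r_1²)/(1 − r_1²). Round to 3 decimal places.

0.776

φ_{22} = (r_2 − r_1²) / (1 − r_1²)
r_1² = (0.14)² = 0.0196
Numerator = 0.78 − 0.0196 = 0.7604; denominator = 1 − 0.0196 = 0.9804
φ_{22} = 0.7604 / 0.9804 = 0.776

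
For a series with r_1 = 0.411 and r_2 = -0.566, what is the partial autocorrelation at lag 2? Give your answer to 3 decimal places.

-0.884

φ_{22} = (r_2 − r_1²) / (1 − r_1²)
r_1² = (0.411)² = 0.168921
Numerator = -0.566 − 0.1689 = -0.7349; denominator = 1 − 0.1689 = 0.8311
φ_{22} = -0.7349 / 0.8311 = -0.884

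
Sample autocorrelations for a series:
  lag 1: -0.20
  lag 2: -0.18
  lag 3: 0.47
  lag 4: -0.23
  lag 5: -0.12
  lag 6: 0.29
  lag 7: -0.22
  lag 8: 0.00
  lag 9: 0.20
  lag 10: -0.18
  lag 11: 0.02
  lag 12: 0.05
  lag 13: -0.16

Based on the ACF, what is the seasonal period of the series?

3

The largest autocorrelation is r_3 = 0.47, with weaker echoes at lags 6 (0.29) and 9 (0.20); the remaining lags stay at or below 0.05.
The dominant spike at lag 3 indicates a seasonal period of 3.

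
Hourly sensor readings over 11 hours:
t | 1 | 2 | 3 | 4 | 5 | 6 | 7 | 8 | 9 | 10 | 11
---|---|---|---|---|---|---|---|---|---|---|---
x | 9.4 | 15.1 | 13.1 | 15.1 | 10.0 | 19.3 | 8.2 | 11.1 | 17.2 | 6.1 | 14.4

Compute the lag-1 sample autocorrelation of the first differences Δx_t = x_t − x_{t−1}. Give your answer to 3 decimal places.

-0.677

First differences Δx: 5.7, -2.0, 2.0, -5.1, 9.3, -11.1, 2.9, 6.1, -11.1, 8.3
Mean of differences = 0.5000
Numerator Σ(Δx_t−Δx̄)(Δx_{t+1}−Δx̄) = -346.3500
Denominator Σ(Δx_t−Δx̄)² = 511.4200
r_1(Δx) = -346.3500 / 511.4200 = -0.677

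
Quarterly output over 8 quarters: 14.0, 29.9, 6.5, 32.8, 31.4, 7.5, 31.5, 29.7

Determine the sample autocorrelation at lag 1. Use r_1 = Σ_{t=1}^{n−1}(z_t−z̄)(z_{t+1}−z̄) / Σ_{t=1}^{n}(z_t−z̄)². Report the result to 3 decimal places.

Mean z̄ = (14.0 + 29.9 + 6.5 + 32.8 + 31.4 + 7.5 + 31.5 + 29.7)/8 = 22.9125
Deviations from mean: -8.9125, 6.9875, -16.4125, 9.8875, 8.4875, -15.4125, 8.5875, 6.7875
Σ(z_t−z̄)(z_{t+1}−z̄) = (-62.2761) + (-114.6823) + (-162.2786) + (83.9202) + (-130.8136) + (-132.3548) + (58.2877) = -460.1977
Denominator Σ(z_t−z̄)² = 924.7888
r_1 = -460.1977 / 924.7888 = -0.498

-0.498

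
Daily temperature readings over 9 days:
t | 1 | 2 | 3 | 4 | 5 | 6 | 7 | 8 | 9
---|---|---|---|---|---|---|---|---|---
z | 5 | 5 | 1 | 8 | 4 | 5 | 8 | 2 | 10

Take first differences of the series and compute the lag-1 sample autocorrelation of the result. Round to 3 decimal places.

-0.647

First differences Δz: 0, -4, 7, -4, 1, 3, -6, 8
Mean of differences = 0.6250
Numerator Σ(Δz_t−Δz̄)(Δz_{t+1}−Δz̄) = -121.5156
Denominator Σ(Δz_t−Δz̄)² = 187.8750
r_1(Δz) = -121.5156 / 187.8750 = -0.647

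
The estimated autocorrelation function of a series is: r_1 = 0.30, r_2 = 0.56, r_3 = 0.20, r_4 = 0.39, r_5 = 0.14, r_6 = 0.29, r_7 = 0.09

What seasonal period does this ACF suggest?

2

The largest autocorrelation is r_2 = 0.56, with a weaker echo at lag 4 (0.39); the remaining lags stay at or below 0.30.
The dominant spike at lag 2 indicates a seasonal period of 2.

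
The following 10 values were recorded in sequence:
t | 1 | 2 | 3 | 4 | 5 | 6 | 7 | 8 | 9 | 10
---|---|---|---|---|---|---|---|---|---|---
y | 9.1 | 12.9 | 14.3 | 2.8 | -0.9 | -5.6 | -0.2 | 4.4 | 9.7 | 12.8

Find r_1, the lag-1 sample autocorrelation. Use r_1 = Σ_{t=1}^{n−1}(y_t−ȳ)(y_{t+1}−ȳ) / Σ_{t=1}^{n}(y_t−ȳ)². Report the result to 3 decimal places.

Mean ȳ = (9.1 + 12.9 + 14.3 + 2.8 − 0.9 − 5.6 − 0.2 + 4.4 + 9.7 + 12.8)/10 = 5.9300
Numerator Σ_{t=1}^{9}(y_t−ȳ)(y_{t+1}−ȳ) = 254.5531
Denominator Σ(y_t−ȳ)² = 419.4010
r_1 = 254.5531 / 419.4010 = 0.607

0.607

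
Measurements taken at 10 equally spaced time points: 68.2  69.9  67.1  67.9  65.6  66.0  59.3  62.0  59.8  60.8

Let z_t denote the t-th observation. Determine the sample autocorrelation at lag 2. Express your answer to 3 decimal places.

0.449

Mean z̄ = (68.2 + 69.9 + 67.1 + 67.9 + 65.6 + 66.0 + 59.3 + 62.0 + 59.8 + 60.8)/10 = 64.6600
Numerator Σ_{t=1}^{8}(z_t−z̄)(z_{t+2}−z̄) = 59.9648
Denominator Σ(z_t−z̄)² = 133.4440
r_2 = 59.9648 / 133.4440 = 0.449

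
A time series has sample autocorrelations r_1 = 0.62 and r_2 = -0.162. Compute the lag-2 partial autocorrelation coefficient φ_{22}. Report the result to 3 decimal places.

-0.888

φ_{22} = (r_2 − r_1²) / (1 − r_1²)
r_1² = (0.62)² = 0.3844
Numerator = -0.162 − 0.3844 = -0.5464; denominator = 1 − 0.3844 = 0.6156
φ_{22} = -0.5464 / 0.6156 = -0.888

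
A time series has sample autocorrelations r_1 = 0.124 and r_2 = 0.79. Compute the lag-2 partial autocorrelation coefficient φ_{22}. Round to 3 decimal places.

φ_{22} = (r_2 − r_1²) / (1 − r_1²)
r_1² = (0.124)² = 0.015376
Numerator = 0.79 − 0.0154 = 0.7746; denominator = 1 − 0.0154 = 0.9846
φ_{22} = 0.7746 / 0.9846 = 0.787

0.787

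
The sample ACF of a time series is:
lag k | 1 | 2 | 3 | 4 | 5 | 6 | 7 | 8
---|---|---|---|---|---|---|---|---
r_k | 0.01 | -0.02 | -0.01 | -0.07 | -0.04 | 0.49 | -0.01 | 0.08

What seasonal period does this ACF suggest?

The largest autocorrelation is r_6 = 0.49; the remaining lags stay at or below 0.08.
The dominant spike at lag 6 indicates a seasonal period of 6.

6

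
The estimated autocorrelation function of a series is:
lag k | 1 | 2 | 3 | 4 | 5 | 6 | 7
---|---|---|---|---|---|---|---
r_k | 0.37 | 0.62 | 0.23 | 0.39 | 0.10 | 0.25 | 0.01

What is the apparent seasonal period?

2

The largest autocorrelation is r_2 = 0.62, with a weaker echo at lag 4 (0.39); the remaining lags stay at or below 0.37.
The dominant spike at lag 2 indicates a seasonal period of 2.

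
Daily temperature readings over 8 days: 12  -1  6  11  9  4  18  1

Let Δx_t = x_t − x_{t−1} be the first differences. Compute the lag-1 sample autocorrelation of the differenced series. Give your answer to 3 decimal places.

First differences Δx: -13, 7, 5, -2, -5, 14, -17
Mean of differences = -1.5714
Numerator Σ(Δx_t−Δx̄)(Δx_{t+1}−Δx̄) = -336.6122
Denominator Σ(Δx_t−Δx̄)² = 739.7143
r_1(Δx) = -336.6122 / 739.7143 = -0.455

-0.455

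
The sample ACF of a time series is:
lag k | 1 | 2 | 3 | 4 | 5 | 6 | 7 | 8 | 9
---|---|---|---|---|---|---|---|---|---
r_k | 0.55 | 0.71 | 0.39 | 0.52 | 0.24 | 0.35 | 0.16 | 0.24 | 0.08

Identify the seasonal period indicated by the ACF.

The largest autocorrelation is r_2 = 0.71; the remaining lags stay at or below 0.55.
The dominant spike at lag 2 indicates a seasonal period of 2.

2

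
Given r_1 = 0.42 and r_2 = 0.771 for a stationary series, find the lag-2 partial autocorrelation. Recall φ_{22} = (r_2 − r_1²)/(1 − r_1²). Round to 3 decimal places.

φ_{22} = (r_2 − r_1²) / (1 − r_1²)
r_1² = (0.42)² = 0.1764
Numerator = 0.771 − 0.1764 = 0.5946; denominator = 1 − 0.1764 = 0.8236
φ_{22} = 0.5946 / 0.8236 = 0.722

0.722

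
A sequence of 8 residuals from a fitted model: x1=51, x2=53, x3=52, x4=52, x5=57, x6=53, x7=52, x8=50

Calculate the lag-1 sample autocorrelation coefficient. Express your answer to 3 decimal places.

0.008

Mean x̄ = (51 + 53 + 52 + 52 + 57 + 53 + 52 + 50)/8 = 52.5000
Deviations from mean: -1.5000, 0.5000, -0.5000, -0.5000, 4.5000, 0.5000, -0.5000, -2.5000
Numerator Σ_{t=1}^{7}(x_t−x̄)(x_{t+1}−x̄) = 0.2500
Denominator Σ(x_t−x̄)² = 30.0000
r_1 = 0.2500 / 30.0000 = 0.008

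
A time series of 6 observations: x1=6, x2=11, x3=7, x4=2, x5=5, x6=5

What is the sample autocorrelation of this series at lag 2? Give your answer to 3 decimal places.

Mean x̄ = (6 + 11 + 7 + 2 + 5 + 5)/6 = 6.0000
Deviations from mean: 0.0000, 5.0000, 1.0000, -4.0000, -1.0000, -1.0000
Numerator Σ_{t=1}^{4}(x_t−x̄)(x_{t+2}−x̄) = -17.0000
Denominator Σ(x_t−x̄)² = 44.0000
r_2 = -17.0000 / 44.0000 = -0.386

-0.386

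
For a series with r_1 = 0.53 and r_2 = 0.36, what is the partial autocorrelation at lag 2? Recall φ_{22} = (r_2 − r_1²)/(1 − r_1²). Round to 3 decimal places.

0.110

φ_{22} = (r_2 − r_1²) / (1 − r_1²)
r_1² = (0.53)² = 0.2809
Numerator = 0.36 − 0.2809 = 0.0791; denominator = 1 − 0.2809 = 0.7191
φ_{22} = 0.0791 / 0.7191 = 0.110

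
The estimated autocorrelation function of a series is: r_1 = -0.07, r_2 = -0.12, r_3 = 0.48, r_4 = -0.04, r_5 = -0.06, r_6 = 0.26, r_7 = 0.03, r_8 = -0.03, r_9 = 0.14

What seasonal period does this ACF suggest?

The largest autocorrelation is r_3 = 0.48, with a weaker echo at lag 6 (0.26); the remaining lags stay at or below 0.14.
The dominant spike at lag 3 indicates a seasonal period of 3.

3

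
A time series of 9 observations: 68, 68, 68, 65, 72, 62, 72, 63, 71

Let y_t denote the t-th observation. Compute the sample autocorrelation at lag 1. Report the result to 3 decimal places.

Mean ȳ = (68 + 68 + 68 + 65 + 72 + 62 + 72 + 63 + 71)/9 = 67.6667
Numerator Σ_{t=1}^{8}(y_t−ȳ)(y_{t+1}−ȳ) = -97.1111
Denominator Σ(y_t−ȳ)² = 110.0000
r_1 = -97.1111 / 110.0000 = -0.883

-0.883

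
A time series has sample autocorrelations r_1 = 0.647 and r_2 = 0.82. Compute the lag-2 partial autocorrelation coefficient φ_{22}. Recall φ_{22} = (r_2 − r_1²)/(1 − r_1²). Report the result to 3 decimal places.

φ_{22} = (r_2 − r_1²) / (1 − r_1²)
r_1² = (0.647)² = 0.418609
Numerator = 0.82 − 0.4186 = 0.4014; denominator = 1 − 0.4186 = 0.5814
φ_{22} = 0.4014 / 0.5814 = 0.690

0.690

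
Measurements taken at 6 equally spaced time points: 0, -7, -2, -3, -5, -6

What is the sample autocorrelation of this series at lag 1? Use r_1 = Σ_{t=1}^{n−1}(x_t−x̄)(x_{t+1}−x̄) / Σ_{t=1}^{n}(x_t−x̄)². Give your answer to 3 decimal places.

Mean x̄ = (0 − 7 − 2 − 3 − 5 − 6)/6 = -3.8333
Deviations from mean: 3.8333, -3.1667, 1.8333, 0.8333, -1.1667, -2.1667
Σ(x_t−x̄)(x_{t+1}−x̄) = (-12.1389) + (-5.8056) + (1.5278) + (-0.9722) + (2.5278) = -14.8611
Denominator Σ(x_t−x̄)² = 34.8333
r_1 = -14.8611 / 34.8333 = -0.427

-0.427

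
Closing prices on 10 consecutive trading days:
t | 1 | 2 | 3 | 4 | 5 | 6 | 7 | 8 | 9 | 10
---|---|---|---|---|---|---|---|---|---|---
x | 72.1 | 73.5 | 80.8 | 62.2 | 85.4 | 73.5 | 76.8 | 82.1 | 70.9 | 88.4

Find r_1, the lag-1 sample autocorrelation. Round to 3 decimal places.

-0.573

Mean x̄ = (72.1 + 73.5 + 80.8 + 62.2 + 85.4 + 73.5 + 76.8 + 82.1 + 70.9 + 88.4)/10 = 76.5700
Numerator Σ_{t=1}^{9}(x_t−x̄)(x_{t+1}−x̄) = -311.9089
Denominator Σ(x_t−x̄)² = 543.9210
r_1 = -311.9089 / 543.9210 = -0.573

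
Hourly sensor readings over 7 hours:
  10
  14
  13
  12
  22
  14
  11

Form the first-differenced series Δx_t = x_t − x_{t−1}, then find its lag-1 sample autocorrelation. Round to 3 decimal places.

-0.362

First differences Δx: 4, -1, -1, 10, -8, -3
Mean of differences = 0.1667
Numerator Σ(Δx_t−Δx̄)(Δx_{t+1}−Δx̄) = -69.0278
Denominator Σ(Δx_t−Δx̄)² = 190.8333
r_1(Δx) = -69.0278 / 190.8333 = -0.362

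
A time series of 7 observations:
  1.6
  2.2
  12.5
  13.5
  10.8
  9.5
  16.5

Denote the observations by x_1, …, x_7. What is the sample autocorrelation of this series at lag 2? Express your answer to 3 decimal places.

-0.209

Mean x̄ = (1.6 + 2.2 + 12.5 + 13.5 + 10.8 + 9.5 + 16.5)/7 = 9.5143
Numerator Σ_{t=1}^{5}(x_t−x̄)(x_{t+2}−x̄) = -40.0190
Denominator Σ(x_t−x̄)² = 191.3886
r_2 = -40.0190 / 191.3886 = -0.209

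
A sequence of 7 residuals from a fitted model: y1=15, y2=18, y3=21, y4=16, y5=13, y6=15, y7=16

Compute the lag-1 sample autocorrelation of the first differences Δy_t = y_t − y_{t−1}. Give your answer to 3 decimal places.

First differences Δy: 3, 3, -5, -3, 2, 1
Mean of differences = 0.1667
Numerator Σ(Δy_t−Δȳ)(Δy_{t+1}−Δȳ) = 5.4722
Denominator Σ(Δy_t−Δȳ)² = 56.8333
r_1(Δy) = 5.4722 / 56.8333 = 0.096

0.096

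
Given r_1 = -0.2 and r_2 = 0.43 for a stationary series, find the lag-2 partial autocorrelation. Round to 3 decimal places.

0.406

φ_{22} = (r_2 − r_1²) / (1 − r_1²)
r_1² = (-0.2)² = 0.04
Numerator = 0.43 − 0.0400 = 0.3900; denominator = 1 − 0.0400 = 0.9600
φ_{22} = 0.3900 / 0.9600 = 0.406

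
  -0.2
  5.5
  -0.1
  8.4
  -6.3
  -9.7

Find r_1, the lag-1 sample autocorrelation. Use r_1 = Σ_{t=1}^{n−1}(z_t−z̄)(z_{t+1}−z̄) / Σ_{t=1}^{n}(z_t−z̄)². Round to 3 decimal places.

0.037

Mean z̄ = (-0.2 + 5.5 − 0.1 + 8.4 − 6.3 − 9.7)/6 = -0.4000
Deviations from mean: 0.2000, 5.9000, 0.3000, 8.8000, -5.9000, -9.3000
Numerator Σ_{t=1}^{5}(z_t−z̄)(z_{t+1}−z̄) = 8.5400
Denominator Σ(z_t−z̄)² = 233.6800
r_1 = 8.5400 / 233.6800 = 0.037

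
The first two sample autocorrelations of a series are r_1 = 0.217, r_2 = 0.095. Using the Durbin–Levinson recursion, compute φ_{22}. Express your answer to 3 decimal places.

φ_{22} = (r_2 − r_1²) / (1 − r_1²)
r_1² = (0.217)² = 0.047089
Numerator = 0.095 − 0.0471 = 0.0479; denominator = 1 − 0.0471 = 0.9529
φ_{22} = 0.0479 / 0.9529 = 0.050

0.050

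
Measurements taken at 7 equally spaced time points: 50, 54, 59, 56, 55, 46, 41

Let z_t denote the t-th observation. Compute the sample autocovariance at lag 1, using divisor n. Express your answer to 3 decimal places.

Mean z̄ = (50 + 54 + 59 + 56 + 55 + 46 + 41)/7 = 51.5714
Deviations: -1.5714, 2.4286, 7.4286, 4.4286, 3.4286, -5.5714, -10.5714
Σ_{t=1}^{6}(z_t−z̄)(z_{t+1}−z̄) = 102.1020
γ_1 = 102.1020 / 7 = 14.586

14.586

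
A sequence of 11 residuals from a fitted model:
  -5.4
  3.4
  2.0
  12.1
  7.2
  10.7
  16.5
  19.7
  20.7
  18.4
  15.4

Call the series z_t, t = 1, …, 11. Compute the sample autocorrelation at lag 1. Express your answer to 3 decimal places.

0.595

Mean z̄ = (-5.4 + 3.4 + 2.0 + 12.1 + 7.2 + 10.7 + 16.5 + 19.7 + 20.7 + 18.4 + 15.4)/11 = 10.9727
Numerator Σ_{t=1}^{10}(z_t−z̄)(z_{t+1}−z̄) = 415.3483
Denominator Σ(z_t−z̄)² = 697.6018
r_1 = 415.3483 / 697.6018 = 0.595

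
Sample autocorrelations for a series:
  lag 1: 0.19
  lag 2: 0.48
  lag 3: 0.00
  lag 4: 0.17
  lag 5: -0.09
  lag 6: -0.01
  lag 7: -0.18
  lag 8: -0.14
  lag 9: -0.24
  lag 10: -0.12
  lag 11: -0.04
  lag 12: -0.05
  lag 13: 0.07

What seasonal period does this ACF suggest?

The largest autocorrelation is r_2 = 0.48; the remaining lags stay at or below 0.19.
The dominant spike at lag 2 indicates a seasonal period of 2.

2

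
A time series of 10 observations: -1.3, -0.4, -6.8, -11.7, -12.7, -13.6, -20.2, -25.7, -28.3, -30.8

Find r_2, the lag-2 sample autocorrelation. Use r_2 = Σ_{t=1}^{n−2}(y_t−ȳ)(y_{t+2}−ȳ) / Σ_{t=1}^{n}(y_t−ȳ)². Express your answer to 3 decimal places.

0.375

Mean ȳ = (-1.3 − 0.4 − 6.8 − 11.7 − 12.7 − 13.6 − 20.2 − 25.7 − 28.3 − 30.8)/10 = -15.1500
Numerator Σ_{t=1}^{8}(y_t−ȳ)(y_{t+2}−ȳ) = 395.1300
Denominator Σ(y_t−ȳ)² = 1054.0650
r_2 = 395.1300 / 1054.0650 = 0.375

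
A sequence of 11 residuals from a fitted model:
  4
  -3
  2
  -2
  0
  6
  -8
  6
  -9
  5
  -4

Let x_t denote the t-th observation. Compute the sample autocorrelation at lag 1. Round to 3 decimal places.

Mean x̄ = (4 − 3 + 2 − 2 + 0 + 6 − 8 + 6 − 9 + 5 − 4)/11 = -0.2727
Numerator Σ_{t=1}^{10}(x_t−x̄)(x_{t+1}−x̄) = -237.8926
Denominator Σ(x_t−x̄)² = 290.1818
r_1 = -237.8926 / 290.1818 = -0.820

-0.820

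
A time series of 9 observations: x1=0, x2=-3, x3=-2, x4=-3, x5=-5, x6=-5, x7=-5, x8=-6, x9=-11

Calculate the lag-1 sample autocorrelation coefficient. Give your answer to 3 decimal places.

Mean x̄ = (0 − 3 − 2 − 3 − 5 − 5 − 5 − 6 − 11)/9 = -4.4444
Numerator Σ_{t=1}^{8}(x_t−x̄)(x_{t+1}−x̄) = 24.3580
Denominator Σ(x_t−x̄)² = 76.2222
r_1 = 24.3580 / 76.2222 = 0.320

0.320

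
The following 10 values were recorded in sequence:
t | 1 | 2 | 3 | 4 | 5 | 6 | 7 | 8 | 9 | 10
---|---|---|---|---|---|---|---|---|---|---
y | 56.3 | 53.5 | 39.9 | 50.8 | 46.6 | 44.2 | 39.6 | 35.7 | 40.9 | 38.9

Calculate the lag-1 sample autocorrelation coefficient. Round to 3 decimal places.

0.337

Mean ȳ = (56.3 + 53.5 + 39.9 + 50.8 + 46.6 + 44.2 + 39.6 + 35.7 + 40.9 + 38.9)/10 = 44.6400
Numerator Σ_{t=1}^{9}(y_t−ȳ)(y_{t+1}−ȳ) = 145.5024
Denominator Σ(y_t−ȳ)² = 431.1640
r_1 = 145.5024 / 431.1640 = 0.337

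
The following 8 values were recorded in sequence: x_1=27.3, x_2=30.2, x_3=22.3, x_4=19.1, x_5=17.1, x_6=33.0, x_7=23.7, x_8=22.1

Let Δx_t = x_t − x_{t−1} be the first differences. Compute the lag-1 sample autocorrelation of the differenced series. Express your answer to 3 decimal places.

First differences Δx: 2.9, -7.9, -3.2, -2.0, 15.9, -9.3, -1.6
Mean of differences = -0.7429
Numerator Σ(Δx_t−Δx̄)(Δx_{t+1}−Δx̄) = -161.4004
Denominator Σ(Δx_t−Δx̄)² = 423.0571
r_1(Δx) = -161.4004 / 423.0571 = -0.382

-0.382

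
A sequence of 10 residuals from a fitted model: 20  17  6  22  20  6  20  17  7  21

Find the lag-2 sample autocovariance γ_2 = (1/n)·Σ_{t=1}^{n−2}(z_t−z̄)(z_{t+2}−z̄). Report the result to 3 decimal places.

-16.132

Mean z̄ = (20 + 17 + 6 + 22 + 20 + 6 + 20 + 17 + 7 + 21)/10 = 15.6000
Σ_{t=1}^{8}(z_t−z̄)(z_{t+2}−z̄) = -161.3200
γ_2 = -161.3200 / 10 = -16.132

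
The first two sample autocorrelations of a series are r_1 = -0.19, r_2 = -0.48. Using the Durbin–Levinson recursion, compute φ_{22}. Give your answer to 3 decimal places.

-0.535

φ_{22} = (r_2 − r_1²) / (1 − r_1²)
r_1² = (-0.19)² = 0.0361
Numerator = -0.48 − 0.0361 = -0.5161; denominator = 1 − 0.0361 = 0.9639
φ_{22} = -0.5161 / 0.9639 = -0.535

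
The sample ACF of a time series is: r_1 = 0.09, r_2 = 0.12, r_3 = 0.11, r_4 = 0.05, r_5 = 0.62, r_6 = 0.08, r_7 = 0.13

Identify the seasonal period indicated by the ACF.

5

The largest autocorrelation is r_5 = 0.62; the remaining lags stay at or below 0.13.
The dominant spike at lag 5 indicates a seasonal period of 5.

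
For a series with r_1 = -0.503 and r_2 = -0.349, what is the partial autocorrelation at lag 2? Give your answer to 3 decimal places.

-0.806

φ_{22} = (r_2 − r_1²) / (1 − r_1²)
r_1² = (-0.503)² = 0.253009
Numerator = -0.349 − 0.2530 = -0.6020; denominator = 1 − 0.2530 = 0.7470
φ_{22} = -0.6020 / 0.7470 = -0.806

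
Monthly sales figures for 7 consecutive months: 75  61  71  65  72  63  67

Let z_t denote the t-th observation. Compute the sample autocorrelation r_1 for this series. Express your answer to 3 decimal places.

Mean z̄ = (75 + 61 + 71 + 65 + 72 + 63 + 67)/7 = 67.7143
Σ(z_t−z̄)(z_{t+1}−z̄) = (-48.9184) + (-22.0612) + (-8.9184) + (-11.6327) + (-20.2041) + (3.3673) = -108.3673
Denominator Σ(z_t−z̄)² = 157.4286
r_1 = -108.3673 / 157.4286 = -0.688

-0.688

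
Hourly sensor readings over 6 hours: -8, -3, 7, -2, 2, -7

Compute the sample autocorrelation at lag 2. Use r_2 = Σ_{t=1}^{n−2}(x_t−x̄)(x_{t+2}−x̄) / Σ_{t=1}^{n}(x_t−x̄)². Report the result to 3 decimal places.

-0.123

Mean x̄ = (-8 − 3 + 7 − 2 + 2 − 7)/6 = -1.8333
Σ(x_t−x̄)(x_{t+2}−x̄) = (-54.4722) + (0.1944) + (33.8611) + (0.8611) = -19.5556
Denominator Σ(x_t−x̄)² = 158.8333
r_2 = -19.5556 / 158.8333 = -0.123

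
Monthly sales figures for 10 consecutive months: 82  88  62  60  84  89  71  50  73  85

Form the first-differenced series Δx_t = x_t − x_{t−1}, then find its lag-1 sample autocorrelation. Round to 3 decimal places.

0.020

First differences Δx: 6, -26, -2, 24, 5, -18, -21, 23, 12
Mean of differences = 0.3333
Numerator Σ(Δx_t−Δx̄)(Δx_{t+1}−Δx̄) = 53.8889
Denominator Σ(Δx_t−Δx̄)² = 2754.0000
r_1(Δx) = 53.8889 / 2754.0000 = 0.020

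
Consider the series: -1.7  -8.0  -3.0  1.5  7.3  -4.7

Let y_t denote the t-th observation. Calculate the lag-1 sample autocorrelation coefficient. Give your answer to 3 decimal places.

Mean ȳ = (-1.7 − 8.0 − 3.0 + 1.5 + 7.3 − 4.7)/6 = -1.4333
Deviations from mean: -0.2667, -6.5667, -1.5667, 2.9333, 8.7333, -3.2667
Σ(y_t−ȳ)(y_{t+1}−ȳ) = (1.7511) + (10.2878) + (-4.5956) + (25.6178) + (-28.5289) = 4.5322
Denominator Σ(y_t−ȳ)² = 141.1933
r_1 = 4.5322 / 141.1933 = 0.032

0.032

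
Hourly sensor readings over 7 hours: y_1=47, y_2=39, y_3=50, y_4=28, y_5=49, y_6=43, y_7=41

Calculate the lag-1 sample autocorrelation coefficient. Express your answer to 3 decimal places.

-0.706

Mean ȳ = (47 + 39 + 50 + 28 + 49 + 43 + 41)/7 = 42.4286
Deviations from mean: 4.5714, -3.4286, 7.5714, -14.4286, 6.5714, 0.5714, -1.4286
Σ(y_t−ȳ)(y_{t+1}−ȳ) = (-15.6735) + (-25.9592) + (-109.2449) + (-94.8163) + (3.7551) + (-0.8163) = -242.7551
Denominator Σ(y_t−ȳ)² = 343.7143
r_1 = -242.7551 / 343.7143 = -0.706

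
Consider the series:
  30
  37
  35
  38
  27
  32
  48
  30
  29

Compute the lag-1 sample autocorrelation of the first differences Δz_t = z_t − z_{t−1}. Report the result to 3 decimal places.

First differences Δz: 7, -2, 3, -11, 5, 16, -18, -1
Mean of differences = -0.1250
Numerator Σ(Δz_t−Δz̄)(Δz_{t+1}−Δz̄) = -298.8906
Denominator Σ(Δz_t−Δz̄)² = 788.8750
r_1(Δz) = -298.8906 / 788.8750 = -0.379

-0.379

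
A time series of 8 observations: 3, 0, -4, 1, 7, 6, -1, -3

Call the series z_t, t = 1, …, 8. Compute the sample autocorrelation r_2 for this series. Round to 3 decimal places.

-0.656

Mean z̄ = (3 + 0 − 4 + 1 + 7 + 6 − 1 − 3)/8 = 1.1250
Deviations from mean: 1.8750, -1.1250, -5.1250, -0.1250, 5.8750, 4.8750, -2.1250, -4.1250
Σ(z_t−z̄)(z_{t+2}−z̄) = (-9.6094) + (0.1406) + (-30.1094) + (-0.6094) + (-12.4844) + (-20.1094) = -72.7813
Denominator Σ(z_t−z̄)² = 110.8750
r_2 = -72.7813 / 110.8750 = -0.656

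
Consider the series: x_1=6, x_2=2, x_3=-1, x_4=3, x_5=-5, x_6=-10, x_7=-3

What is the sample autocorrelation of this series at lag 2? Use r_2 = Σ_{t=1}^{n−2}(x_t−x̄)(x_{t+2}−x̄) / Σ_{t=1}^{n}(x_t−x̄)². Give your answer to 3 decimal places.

-0.092

Mean x̄ = (6 + 2 − 1 + 3 − 5 − 10 − 3)/7 = -1.1429
Deviations from mean: 7.1429, 3.1429, 0.1429, 4.1429, -3.8571, -8.8571, -1.8571
Σ(x_t−x̄)(x_{t+2}−x̄) = (1.0204) + (13.0204) + (-0.5510) + (-36.6939) + (7.1633) = -16.0408
Denominator Σ(x_t−x̄)² = 174.8571
r_2 = -16.0408 / 174.8571 = -0.092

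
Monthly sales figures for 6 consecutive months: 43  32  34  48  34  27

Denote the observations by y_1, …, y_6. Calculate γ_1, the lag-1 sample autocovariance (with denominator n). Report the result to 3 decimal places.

Mean ȳ = (43 + 32 + 34 + 48 + 34 + 27)/6 = 36.3333
Deviations: 6.6667, -4.3333, -2.3333, 11.6667, -2.3333, -9.3333
Σ_{t=1}^{5}(y_t−ȳ)(y_{t+1}−ȳ) = -51.4444
γ_1 = -51.4444 / 6 = -8.574

-8.574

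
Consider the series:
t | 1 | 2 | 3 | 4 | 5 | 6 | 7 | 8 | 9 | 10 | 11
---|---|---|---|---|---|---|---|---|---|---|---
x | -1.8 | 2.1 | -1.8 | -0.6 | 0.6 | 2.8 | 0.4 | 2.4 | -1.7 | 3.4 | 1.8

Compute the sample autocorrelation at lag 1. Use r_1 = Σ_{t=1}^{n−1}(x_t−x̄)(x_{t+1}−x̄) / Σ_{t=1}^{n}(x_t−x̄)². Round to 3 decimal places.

-0.332

Mean x̄ = (-1.8 + 2.1 − 1.8 − 0.6 + 0.6 + 2.8 + 0.4 + 2.4 − 1.7 + 3.4 + 1.8)/11 = 0.6909
Numerator Σ_{t=1}^{10}(x_t−x̄)(x_{t+1}−x̄) = -12.5483
Denominator Σ(x_t−x̄)² = 37.8091
r_1 = -12.5483 / 37.8091 = -0.332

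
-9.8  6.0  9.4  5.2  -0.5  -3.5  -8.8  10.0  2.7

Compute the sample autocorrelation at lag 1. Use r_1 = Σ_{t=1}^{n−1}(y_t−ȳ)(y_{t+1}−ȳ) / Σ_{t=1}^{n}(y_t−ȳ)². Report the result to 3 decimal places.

-0.017

Mean ȳ = (-9.8 + 6.0 + 9.4 + 5.2 − 0.5 − 3.5 − 8.8 + 10.0 + 2.7)/9 = 1.1889
Numerator Σ_{t=1}^{8}(y_t−ȳ)(y_{t+1}−ȳ) = -7.1457
Denominator Σ(y_t−ȳ)² = 431.9489
r_1 = -7.1457 / 431.9489 = -0.017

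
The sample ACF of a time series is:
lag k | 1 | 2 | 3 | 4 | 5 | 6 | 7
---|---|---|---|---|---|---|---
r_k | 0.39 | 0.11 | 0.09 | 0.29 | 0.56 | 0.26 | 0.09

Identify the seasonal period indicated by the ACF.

5

The largest autocorrelation is r_5 = 0.56; the remaining lags stay at or below 0.39. The elevated value at lag 1 (0.39), dropping to 0.11 at lag 2, reflects decaying short-term dependence rather than seasonality.
The dominant spike at lag 5 indicates a seasonal period of 5.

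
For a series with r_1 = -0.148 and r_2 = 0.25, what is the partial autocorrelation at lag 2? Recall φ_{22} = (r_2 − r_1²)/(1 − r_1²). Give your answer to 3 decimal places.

0.233

φ_{22} = (r_2 − r_1²) / (1 − r_1²)
r_1² = (-0.148)² = 0.021904
Numerator = 0.25 − 0.0219 = 0.2281; denominator = 1 − 0.0219 = 0.9781
φ_{22} = 0.2281 / 0.9781 = 0.233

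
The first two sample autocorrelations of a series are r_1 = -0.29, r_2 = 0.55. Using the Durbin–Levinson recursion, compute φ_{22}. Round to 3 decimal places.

φ_{22} = (r_2 − r_1²) / (1 − r_1²)
r_1² = (-0.29)² = 0.0841
Numerator = 0.55 − 0.0841 = 0.4659; denominator = 1 − 0.0841 = 0.9159
φ_{22} = 0.4659 / 0.9159 = 0.509

0.509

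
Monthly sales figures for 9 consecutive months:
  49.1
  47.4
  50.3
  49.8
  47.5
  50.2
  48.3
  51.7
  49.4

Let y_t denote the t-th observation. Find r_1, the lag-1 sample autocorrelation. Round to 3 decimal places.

-0.420

Mean ȳ = (49.1 + 47.4 + 50.3 + 49.8 + 47.5 + 50.2 + 48.3 + 51.7 + 49.4)/9 = 49.3000
Numerator Σ_{t=1}^{8}(y_t−ȳ)(y_{t+1}−ȳ) = -6.6000
Denominator Σ(y_t−ȳ)² = 15.7200
r_1 = -6.6000 / 15.7200 = -0.420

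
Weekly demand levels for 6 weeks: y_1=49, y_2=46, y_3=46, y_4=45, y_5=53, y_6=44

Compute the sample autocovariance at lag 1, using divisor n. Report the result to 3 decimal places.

-4.894

Mean ȳ = (49 + 46 + 46 + 45 + 53 + 44)/6 = 47.1667
Deviations: 1.8333, -1.1667, -1.1667, -2.1667, 5.8333, -3.1667
Σ_{t=1}^{5}(y_t−ȳ)(y_{t+1}−ȳ) = -29.3611
γ_1 = -29.3611 / 6 = -4.894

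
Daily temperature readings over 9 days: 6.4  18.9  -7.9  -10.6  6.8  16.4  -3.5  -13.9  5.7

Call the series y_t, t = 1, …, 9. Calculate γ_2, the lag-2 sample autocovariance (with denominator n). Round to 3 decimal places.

Mean ȳ = (6.4 + 18.9 − 7.9 − 10.6 + 6.8 + 16.4 − 3.5 − 13.9 + 5.7)/9 = 2.0333
Σ_{t=1}^{7}(y_t−ȳ)(y_{t+2}−ȳ) = -760.8789
γ_2 = -760.8789 / 9 = -84.542

-84.542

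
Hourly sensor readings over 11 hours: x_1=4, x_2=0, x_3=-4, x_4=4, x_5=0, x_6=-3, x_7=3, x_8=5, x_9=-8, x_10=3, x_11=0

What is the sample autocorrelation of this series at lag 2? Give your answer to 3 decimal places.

-0.315

Mean x̄ = (4 + 0 − 4 + 4 + 0 − 3 + 3 + 5 − 8 + 3 + 0)/11 = 0.3636
Numerator Σ_{t=1}^{9}(x_t−x̄)(x_{t+2}−x̄) = -51.1736
Denominator Σ(x_t−x̄)² = 162.5455
r_2 = -51.1736 / 162.5455 = -0.315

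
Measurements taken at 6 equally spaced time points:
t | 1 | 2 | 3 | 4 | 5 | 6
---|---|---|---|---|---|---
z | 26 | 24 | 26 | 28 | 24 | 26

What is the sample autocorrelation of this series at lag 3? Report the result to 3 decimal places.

Mean z̄ = (26 + 24 + 26 + 28 + 24 + 26)/6 = 25.6667
Σ(z_t−z̄)(z_{t+3}−z̄) = (0.7778) + (2.7778) + (0.1111) = 3.6667
Denominator Σ(z_t−z̄)² = 11.3333
r_3 = 3.6667 / 11.3333 = 0.324

0.324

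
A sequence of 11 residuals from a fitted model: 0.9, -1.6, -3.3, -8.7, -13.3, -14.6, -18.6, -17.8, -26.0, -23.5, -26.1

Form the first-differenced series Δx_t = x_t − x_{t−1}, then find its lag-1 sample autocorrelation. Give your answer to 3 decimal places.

-0.631

First differences Δx: -2.5, -1.7, -5.4, -4.6, -1.3, -4.0, 0.8, -8.2, 2.5, -2.6
Mean of differences = -2.7000
Numerator Σ(Δx_t−Δx̄)(Δx_{t+1}−Δx̄) = -53.7300
Denominator Σ(Δx_t−Δx̄)² = 85.1400
r_1(Δx) = -53.7300 / 85.1400 = -0.631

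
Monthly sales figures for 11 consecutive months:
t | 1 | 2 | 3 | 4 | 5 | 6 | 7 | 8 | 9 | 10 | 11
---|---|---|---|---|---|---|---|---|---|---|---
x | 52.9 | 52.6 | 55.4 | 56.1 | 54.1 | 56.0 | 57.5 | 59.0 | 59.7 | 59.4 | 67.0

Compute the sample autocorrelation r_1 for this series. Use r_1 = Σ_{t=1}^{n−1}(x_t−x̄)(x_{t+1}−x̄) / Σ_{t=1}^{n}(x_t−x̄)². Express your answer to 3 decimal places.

0.418

Mean x̄ = (52.9 + 52.6 + 55.4 + 56.1 + 54.1 + 56.0 + 57.5 + 59.0 + 59.7 + 59.4 + 67.0)/11 = 57.2455
Numerator Σ_{t=1}^{10}(x_t−x̄)(x_{t+1}−x̄) = 69.1352
Denominator Σ(x_t−x̄)² = 165.5873
r_1 = 69.1352 / 165.5873 = 0.418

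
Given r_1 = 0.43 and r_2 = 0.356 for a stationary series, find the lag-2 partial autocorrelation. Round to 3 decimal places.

φ_{22} = (r_2 − r_1²) / (1 − r_1²)
r_1² = (0.43)² = 0.1849
Numerator = 0.356 − 0.1849 = 0.1711; denominator = 1 − 0.1849 = 0.8151
φ_{22} = 0.1711 / 0.8151 = 0.210

0.210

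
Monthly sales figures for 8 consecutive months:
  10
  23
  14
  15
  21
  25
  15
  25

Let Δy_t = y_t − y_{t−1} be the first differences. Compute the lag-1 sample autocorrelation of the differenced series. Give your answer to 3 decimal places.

First differences Δy: 13, -9, 1, 6, 4, -10, 10
Mean of differences = 2.1429
Numerator Σ(Δy_t−Δȳ)(Δy_{t+1}−Δȳ) = -223.4490
Denominator Σ(Δy_t−Δȳ)² = 470.8571
r_1(Δy) = -223.4490 / 470.8571 = -0.475

-0.475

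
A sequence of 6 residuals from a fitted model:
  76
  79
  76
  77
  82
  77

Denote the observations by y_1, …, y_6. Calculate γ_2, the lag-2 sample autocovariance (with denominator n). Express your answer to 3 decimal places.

Mean ȳ = (76 + 79 + 76 + 77 + 82 + 77)/6 = 77.8333
Σ_{t=1}^{4}(y_t−ȳ)(y_{t+2}−ȳ) = -4.5556
γ_2 = -4.5556 / 6 = -0.759

-0.759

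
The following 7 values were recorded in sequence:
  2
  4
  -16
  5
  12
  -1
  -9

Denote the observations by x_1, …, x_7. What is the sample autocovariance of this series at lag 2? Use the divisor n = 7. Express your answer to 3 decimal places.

Mean x̄ = (2 + 4 − 16 + 5 + 12 − 1 − 9)/7 = -0.4286
Σ_{t=1}^{5}(x_t−x̄)(x_{t+2}−x̄) = -316.9388
γ_2 = -316.9388 / 7 = -45.277

-45.277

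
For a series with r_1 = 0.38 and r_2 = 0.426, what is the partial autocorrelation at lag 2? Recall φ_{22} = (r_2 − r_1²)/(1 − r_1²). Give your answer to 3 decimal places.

φ_{22} = (r_2 − r_1²) / (1 − r_1²)
r_1² = (0.38)² = 0.1444
Numerator = 0.426 − 0.1444 = 0.2816; denominator = 1 − 0.1444 = 0.8556
φ_{22} = 0.2816 / 0.8556 = 0.329

0.329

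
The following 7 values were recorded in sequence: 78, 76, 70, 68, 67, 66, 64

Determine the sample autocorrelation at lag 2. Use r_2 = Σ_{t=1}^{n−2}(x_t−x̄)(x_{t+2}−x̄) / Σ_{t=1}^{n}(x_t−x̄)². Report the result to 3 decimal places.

Mean x̄ = (78 + 76 + 70 + 68 + 67 + 66 + 64)/7 = 69.8571
Σ(x_t−x̄)(x_{t+2}−x̄) = (1.1633) + (-11.4082) + (-0.4082) + (7.1633) + (16.7347) = 13.2449
Denominator Σ(x_t−x̄)² = 164.8571
r_2 = 13.2449 / 164.8571 = 0.080

0.080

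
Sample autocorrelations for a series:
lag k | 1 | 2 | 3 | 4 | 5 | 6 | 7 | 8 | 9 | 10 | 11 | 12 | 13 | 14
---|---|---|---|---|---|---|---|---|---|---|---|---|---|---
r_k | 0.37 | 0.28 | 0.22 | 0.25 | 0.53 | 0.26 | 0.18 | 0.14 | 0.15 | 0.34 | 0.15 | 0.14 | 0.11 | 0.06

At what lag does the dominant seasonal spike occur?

The largest autocorrelation is r_5 = 0.53; the remaining lags stay at or below 0.37. The elevated value at lag 1 (0.37), dropping to 0.28 at lag 2, reflects decaying short-term dependence rather than seasonality.
The dominant spike at lag 5 indicates a seasonal period of 5.

5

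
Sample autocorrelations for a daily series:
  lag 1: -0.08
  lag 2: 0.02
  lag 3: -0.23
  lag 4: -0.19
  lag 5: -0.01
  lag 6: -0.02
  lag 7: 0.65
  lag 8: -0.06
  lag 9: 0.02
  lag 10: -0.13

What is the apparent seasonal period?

The largest autocorrelation is r_7 = 0.65; the remaining lags stay at or below 0.02.
The dominant spike at lag 7 indicates a seasonal period of 7.

7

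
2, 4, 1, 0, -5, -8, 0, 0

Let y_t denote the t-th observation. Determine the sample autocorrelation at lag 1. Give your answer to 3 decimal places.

0.431

Mean ȳ = (2 + 4 + 1 + 0 − 5 − 8 + 0 + 0)/8 = -0.7500
Deviations from mean: 2.7500, 4.7500, 1.7500, 0.7500, -4.2500, -7.2500, 0.7500, 0.7500
Σ(y_t−ȳ)(y_{t+1}−ȳ) = (13.0625) + (8.3125) + (1.3125) + (-3.1875) + (30.8125) + (-5.4375) + (0.5625) = 45.4375
Denominator Σ(y_t−ȳ)² = 105.5000
r_1 = 45.4375 / 105.5000 = 0.431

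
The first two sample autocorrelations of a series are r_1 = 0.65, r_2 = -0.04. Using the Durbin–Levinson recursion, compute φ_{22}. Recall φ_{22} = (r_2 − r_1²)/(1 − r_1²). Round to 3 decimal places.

-0.801

φ_{22} = (r_2 − r_1²) / (1 − r_1²)
r_1² = (0.65)² = 0.4225
Numerator = -0.04 − 0.4225 = -0.4625; denominator = 1 − 0.4225 = 0.5775
φ_{22} = -0.4625 / 0.5775 = -0.801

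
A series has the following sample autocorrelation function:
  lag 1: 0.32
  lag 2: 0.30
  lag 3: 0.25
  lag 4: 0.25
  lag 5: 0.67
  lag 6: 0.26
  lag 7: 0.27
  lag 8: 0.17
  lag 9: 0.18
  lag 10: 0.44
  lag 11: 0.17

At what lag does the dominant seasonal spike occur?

5

The largest autocorrelation is r_5 = 0.67, with a weaker echo at lag 10 (0.44); the remaining lags stay at or below 0.32. The elevated value at lag 1 (0.32), dropping to 0.30 at lag 2, reflects decaying short-term dependence rather than seasonality.
The dominant spike at lag 5 indicates a seasonal period of 5.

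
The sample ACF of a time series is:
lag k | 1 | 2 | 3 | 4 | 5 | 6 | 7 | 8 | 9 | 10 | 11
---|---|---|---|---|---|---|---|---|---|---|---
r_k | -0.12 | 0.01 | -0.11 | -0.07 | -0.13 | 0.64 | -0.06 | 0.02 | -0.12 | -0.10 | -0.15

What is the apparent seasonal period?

The largest autocorrelation is r_6 = 0.64; the remaining lags stay at or below 0.02.
The dominant spike at lag 6 indicates a seasonal period of 6.

6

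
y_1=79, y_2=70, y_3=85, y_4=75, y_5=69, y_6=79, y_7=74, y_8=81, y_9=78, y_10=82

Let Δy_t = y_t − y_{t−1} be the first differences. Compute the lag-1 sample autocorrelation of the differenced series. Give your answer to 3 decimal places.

First differences Δy: -9, 15, -10, -6, 10, -5, 7, -3, 4
Mean of differences = 0.3333
Numerator Σ(Δy_t−Δȳ)(Δy_{t+1}−Δȳ) = -405.7778
Denominator Σ(Δy_t−Δȳ)² = 640.0000
r_1(Δy) = -405.7778 / 640.0000 = -0.634

-0.634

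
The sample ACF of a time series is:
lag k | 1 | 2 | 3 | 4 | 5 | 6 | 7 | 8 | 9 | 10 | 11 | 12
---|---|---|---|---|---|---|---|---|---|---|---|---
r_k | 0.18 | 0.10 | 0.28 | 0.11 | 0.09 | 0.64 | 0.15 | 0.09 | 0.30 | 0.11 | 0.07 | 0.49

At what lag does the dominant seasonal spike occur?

6

The largest autocorrelation is r_6 = 0.64, with a weaker echo at lag 12 (0.49); the remaining lags stay at or below 0.30.
The dominant spike at lag 6 indicates a seasonal period of 6.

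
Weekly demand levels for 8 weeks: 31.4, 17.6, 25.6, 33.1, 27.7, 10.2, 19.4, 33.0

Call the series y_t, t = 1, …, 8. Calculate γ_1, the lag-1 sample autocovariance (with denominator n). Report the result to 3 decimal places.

Mean ȳ = (31.4 + 17.6 + 25.6 + 33.1 + 27.7 + 10.2 + 19.4 + 33.0)/8 = 24.7500
Σ_{t=1}^{7}(y_t−ȳ)(y_{t+1}−ȳ) = -31.1125
γ_1 = -31.1125 / 8 = -3.889

-3.889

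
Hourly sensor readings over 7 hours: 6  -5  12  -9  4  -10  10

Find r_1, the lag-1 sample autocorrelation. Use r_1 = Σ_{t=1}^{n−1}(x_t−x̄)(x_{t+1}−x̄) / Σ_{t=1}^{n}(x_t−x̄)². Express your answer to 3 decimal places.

Mean x̄ = (6 − 5 + 12 − 9 + 4 − 10 + 10)/7 = 1.1429
Deviations from mean: 4.8571, -6.1429, 10.8571, -10.1429, 2.8571, -11.1429, 8.8571
Numerator Σ_{t=1}^{6}(x_t−x̄)(x_{t+1}−x̄) = -366.1633
Denominator Σ(x_t−x̄)² = 492.8571
r_1 = -366.1633 / 492.8571 = -0.743

-0.743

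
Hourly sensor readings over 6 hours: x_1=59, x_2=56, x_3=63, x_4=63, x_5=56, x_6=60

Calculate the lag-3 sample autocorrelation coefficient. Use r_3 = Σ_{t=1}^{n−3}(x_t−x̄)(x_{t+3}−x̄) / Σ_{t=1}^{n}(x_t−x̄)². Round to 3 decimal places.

0.247

Mean x̄ = (59 + 56 + 63 + 63 + 56 + 60)/6 = 59.5000
Deviations from mean: -0.5000, -3.5000, 3.5000, 3.5000, -3.5000, 0.5000
Numerator Σ_{t=1}^{3}(x_t−x̄)(x_{t+3}−x̄) = 12.2500
Denominator Σ(x_t−x̄)² = 49.5000
r_3 = 12.2500 / 49.5000 = 0.247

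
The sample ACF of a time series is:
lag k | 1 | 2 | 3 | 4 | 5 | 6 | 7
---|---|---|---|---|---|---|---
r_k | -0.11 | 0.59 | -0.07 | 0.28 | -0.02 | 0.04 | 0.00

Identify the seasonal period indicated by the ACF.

The largest autocorrelation is r_2 = 0.59, with a weaker echo at lag 4 (0.28); the remaining lags stay at or below 0.04.
The dominant spike at lag 2 indicates a seasonal period of 2.

2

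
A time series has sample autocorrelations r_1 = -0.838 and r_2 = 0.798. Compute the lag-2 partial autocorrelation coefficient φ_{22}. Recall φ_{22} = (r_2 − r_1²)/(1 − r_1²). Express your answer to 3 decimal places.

φ_{22} = (r_2 − r_1²) / (1 − r_1²)
r_1² = (-0.838)² = 0.702244
Numerator = 0.798 − 0.7022 = 0.0958; denominator = 1 − 0.7022 = 0.2978
φ_{22} = 0.0958 / 0.2978 = 0.322

0.322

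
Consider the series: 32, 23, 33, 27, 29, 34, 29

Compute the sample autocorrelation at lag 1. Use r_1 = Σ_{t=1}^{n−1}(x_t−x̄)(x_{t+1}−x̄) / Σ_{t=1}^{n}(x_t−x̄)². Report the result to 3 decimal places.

Mean x̄ = (32 + 23 + 33 + 27 + 29 + 34 + 29)/7 = 29.5714
Deviations from mean: 2.4286, -6.5714, 3.4286, -2.5714, -0.5714, 4.4286, -0.5714
Σ(x_t−x̄)(x_{t+1}−x̄) = (-15.9592) + (-22.5306) + (-8.8163) + (1.4694) + (-2.5306) + (-2.5306) = -50.8980
Denominator Σ(x_t−x̄)² = 87.7143
r_1 = -50.8980 / 87.7143 = -0.580

-0.580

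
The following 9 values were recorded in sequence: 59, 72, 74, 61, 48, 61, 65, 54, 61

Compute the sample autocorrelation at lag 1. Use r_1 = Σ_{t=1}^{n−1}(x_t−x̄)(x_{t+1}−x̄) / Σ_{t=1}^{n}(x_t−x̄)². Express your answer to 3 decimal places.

Mean x̄ = (59 + 72 + 74 + 61 + 48 + 61 + 65 + 54 + 61)/9 = 61.6667
Numerator Σ_{t=1}^{8}(x_t−x̄)(x_{t+1}−x̄) = 87.2222
Denominator Σ(x_t−x̄)² = 524.0000
r_1 = 87.2222 / 524.0000 = 0.166

0.166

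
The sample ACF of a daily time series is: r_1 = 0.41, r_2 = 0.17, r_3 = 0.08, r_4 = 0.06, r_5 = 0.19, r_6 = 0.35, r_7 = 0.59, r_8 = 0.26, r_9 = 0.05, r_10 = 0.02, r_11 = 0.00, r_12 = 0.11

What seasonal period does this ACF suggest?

The largest autocorrelation is r_7 = 0.59; the remaining lags stay at or below 0.41. The elevated value at lag 1 (0.41), dropping to 0.17 at lag 2, reflects decaying short-term dependence rather than seasonality.
The dominant spike at lag 7 indicates a seasonal period of 7.

7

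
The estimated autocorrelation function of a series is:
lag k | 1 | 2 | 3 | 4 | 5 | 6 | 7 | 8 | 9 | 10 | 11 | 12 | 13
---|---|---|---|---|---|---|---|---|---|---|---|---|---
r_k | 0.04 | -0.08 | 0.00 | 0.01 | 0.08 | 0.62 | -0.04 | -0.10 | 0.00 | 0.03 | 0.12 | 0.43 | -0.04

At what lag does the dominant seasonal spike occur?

The largest autocorrelation is r_6 = 0.62, with a weaker echo at lag 12 (0.43); the remaining lags stay at or below 0.12.
The dominant spike at lag 6 indicates a seasonal period of 6.

6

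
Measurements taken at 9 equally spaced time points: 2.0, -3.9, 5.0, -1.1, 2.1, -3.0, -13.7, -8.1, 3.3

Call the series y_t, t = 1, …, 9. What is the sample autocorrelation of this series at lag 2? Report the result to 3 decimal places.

Mean ȳ = (2.0 − 3.9 + 5.0 − 1.1 + 2.1 − 3.0 − 13.7 − 8.1 + 3.3)/9 = -1.9333
Σ(y_t−ȳ)(y_{t+2}−ȳ) = (27.2711) + (-1.6389) + (27.9644) + (-0.8889) + (-47.4589) + (6.5778) + (-61.5789) = -49.7522
Denominator Σ(y_t−ȳ)² = 289.3800
r_2 = -49.7522 / 289.3800 = -0.172

-0.172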